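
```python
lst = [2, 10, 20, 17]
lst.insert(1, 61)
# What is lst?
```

[2, 61, 10, 20, 17]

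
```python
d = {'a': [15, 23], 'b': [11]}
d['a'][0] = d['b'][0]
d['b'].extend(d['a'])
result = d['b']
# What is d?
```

After line 1: d = {'a': [15, 23], 'b': [11]}
After line 2 (a[0] = b[0] = 11): d = {'a': [11, 23], 'b': [11]}
After line 3 (b.extend(a) appends [11, 23]): d = {'a': [11, 23], 'b': [11, 11, 23]}
After line 4: result = d['b'] = [11, 11, 23]

{'a': [11, 23], 'b': [11, 11, 23]}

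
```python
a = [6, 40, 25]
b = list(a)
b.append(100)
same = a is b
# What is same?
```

After line 1: a = [6, 40, 25]
After line 2 (b = list(a) is a shallow copy, new object): a = [6, 40, 25], b = [6, 40, 25]
After line 3 (append only mutates b): a = [6, 40, 25], b = [6, 40, 25, 100]
After line 4 (same = a is b; different objects -> False): same = False

False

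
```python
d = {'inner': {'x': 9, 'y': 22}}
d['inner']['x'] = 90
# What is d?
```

After line 1: d = {'inner': {'x': 9, 'y': 22}}
After line 2 (inner x overwritten): d = {'inner': {'x': 90, 'y': 22}}

{'inner': {'x': 90, 'y': 22}}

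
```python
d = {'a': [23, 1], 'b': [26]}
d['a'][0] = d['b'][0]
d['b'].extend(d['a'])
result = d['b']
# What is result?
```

After line 1: d = {'a': [23, 1], 'b': [26]}
After line 2 (a[0] = b[0] = 26): d = {'a': [26, 1], 'b': [26]}
After line 3 (b.extend(a) appends [26, 1]): d = {'a': [26, 1], 'b': [26, 26, 1]}
After line 4: result = d['b'] = [26, 26, 1]

[26, 26, 1]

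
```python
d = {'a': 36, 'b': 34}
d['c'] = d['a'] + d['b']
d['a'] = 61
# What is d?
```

After line 1: d = {'a': 36, 'b': 34}
After line 2 (d['c'] = 36 + 34): d = {'a': 36, 'b': 34, 'c': 70}
After line 3: d = {'a': 61, 'b': 34, 'c': 70}

{'a': 61, 'b': 34, 'c': 70}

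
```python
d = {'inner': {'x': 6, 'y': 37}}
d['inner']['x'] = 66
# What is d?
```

After line 1: d = {'inner': {'x': 6, 'y': 37}}
After line 2 (inner x overwritten): d = {'inner': {'x': 66, 'y': 37}}

{'inner': {'x': 66, 'y': 37}}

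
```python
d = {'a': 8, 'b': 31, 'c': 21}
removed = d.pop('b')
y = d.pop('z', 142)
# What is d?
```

After line 1: d = {'a': 8, 'b': 31, 'c': 21}
After line 2 (pop 'b' returns 31): d = {'a': 8, 'c': 21}, removed = 31
After line 3 (pop 'z' missing, returns default 142): d = {'a': 8, 'c': 21}, y = 142

{'a': 8, 'c': 21}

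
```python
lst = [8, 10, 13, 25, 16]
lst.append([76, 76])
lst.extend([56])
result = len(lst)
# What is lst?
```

After line 1: lst = [8, 10, 13, 25, 16]
After line 2 (append adds [76, 76] as single element): lst = [8, 10, 13, 25, 16, [76, 76]]
After line 3 (extend unpacks [56], adds 56): lst = [8, 10, 13, 25, 16, [76, 76], 56]
After line 4: result = len(lst) = 7

[8, 10, 13, 25, 16, [76, 76], 56]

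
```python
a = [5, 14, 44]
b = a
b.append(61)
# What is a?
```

After line 1: a = [5, 14, 44]
After line 2 (b = a is an alias, same object): a = [5, 14, 44], b = [5, 14, 44]
After line 3 (b.append mutates the shared list): a = [5, 14, 44, 61], b = [5, 14, 44, 61]

[5, 14, 44, 61]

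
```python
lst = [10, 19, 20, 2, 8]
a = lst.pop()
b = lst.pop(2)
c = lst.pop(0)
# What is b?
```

After line 1: lst = [10, 19, 20, 2, 8]
After line 2 (pop() -> a = 8): lst = [10, 19, 20, 2]
After line 3 (pop(2) -> b = 20): lst = [10, 19, 2]
After line 4 (pop(0) -> c = 10): lst = [19, 2]

20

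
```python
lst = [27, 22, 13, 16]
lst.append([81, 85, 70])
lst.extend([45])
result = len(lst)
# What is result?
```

After line 1: lst = [27, 22, 13, 16]
After line 2 (append adds [81, 85, 70] as single element): lst = [27, 22, 13, 16, [81, 85, 70]]
After line 3 (extend unpacks [45], adds 45): lst = [27, 22, 13, 16, [81, 85, 70], 45]
After line 4: result = len(lst) = 6

6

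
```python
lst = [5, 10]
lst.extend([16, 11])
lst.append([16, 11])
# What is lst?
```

After line 1: lst = [5, 10]
After line 2 (extend unpacks [16, 11]): lst = [5, 10, 16, 11]
After line 3 (append adds [16, 11] as single element): lst = [5, 10, 16, 11, [16, 11]]

[5, 10, 16, 11, [16, 11]]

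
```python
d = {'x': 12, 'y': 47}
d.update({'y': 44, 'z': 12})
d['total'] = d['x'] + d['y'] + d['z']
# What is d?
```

After line 1: d = {'x': 12, 'y': 47}
After line 2 (y overwritten, z added): d = {'x': 12, 'y': 44, 'z': 12}
After line 3 (total = 12 + 44 + 12 = 68): d = {'x': 12, 'y': 44, 'z': 12, 'total': 68}

{'x': 12, 'y': 44, 'z': 12, 'total': 68}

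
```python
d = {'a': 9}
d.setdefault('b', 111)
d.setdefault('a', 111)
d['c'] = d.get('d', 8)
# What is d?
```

After line 1: d = {'a': 9}
After line 2 (setdefault adds 'b'=111): d = {'a': 9, 'b': 111}
After line 3 (setdefault 'a' no-op, already exists): d = {'a': 9, 'b': 111}
After line 4 (get('d', 8) returns default since 'd' not in d): d = {'a': 9, 'b': 111, 'c': 8}

{'a': 9, 'b': 111, 'c': 8}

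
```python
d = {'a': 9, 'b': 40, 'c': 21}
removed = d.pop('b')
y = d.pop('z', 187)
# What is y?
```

After line 1: d = {'a': 9, 'b': 40, 'c': 21}
After line 2 (pop 'b' returns 40): d = {'a': 9, 'c': 21}, removed = 40
After line 3 (pop 'z' missing, returns default 187): d = {'a': 9, 'c': 21}, y = 187

187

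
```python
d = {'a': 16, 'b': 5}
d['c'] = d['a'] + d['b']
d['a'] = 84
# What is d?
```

After line 1: d = {'a': 16, 'b': 5}
After line 2 (d['c'] = 16 + 5): d = {'a': 16, 'b': 5, 'c': 21}
After line 3: d = {'a': 84, 'b': 5, 'c': 21}

{'a': 84, 'b': 5, 'c': 21}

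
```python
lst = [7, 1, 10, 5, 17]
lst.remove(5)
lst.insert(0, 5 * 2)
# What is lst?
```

After line 1: lst = [7, 1, 10, 5, 17]
After line 2 (remove first 5): lst = [7, 1, 10, 17]
After line 3 (insert 10 at index 0): lst = [10, 7, 1, 10, 17]

[10, 7, 1, 10, 17]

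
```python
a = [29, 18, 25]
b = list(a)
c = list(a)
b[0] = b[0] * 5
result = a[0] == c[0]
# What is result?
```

After line 1: a = [29, 18, 25]
After line 2 (b = list(a), copy): a = [29, 18, 25], b = [29, 18, 25]
After line 3 (c = list(a) is a copy, new object): c = [29, 18, 25]
After line 4 (b[0] = 29 * 5 = 145; only b mutates (copy)): a = [29, 18, 25], b = [145, 18, 25], c = [29, 18, 25]
After line 5 (a[0] = 29, c[0] = 29; result = True)

True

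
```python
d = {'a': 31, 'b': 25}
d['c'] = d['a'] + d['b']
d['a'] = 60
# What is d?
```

After line 1: d = {'a': 31, 'b': 25}
After line 2 (d['c'] = 31 + 25): d = {'a': 31, 'b': 25, 'c': 56}
After line 3: d = {'a': 60, 'b': 25, 'c': 56}

{'a': 60, 'b': 25, 'c': 56}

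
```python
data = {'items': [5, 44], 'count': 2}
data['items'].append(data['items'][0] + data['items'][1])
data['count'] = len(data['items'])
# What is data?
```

After line 1: data = {'items': [5, 44], 'count': 2}
After line 2 (append 5 + 44 = 49): data = {'items': [5, 44, 49], 'count': 2}
After line 3 (count = len(items) = 3): data = {'items': [5, 44, 49], 'count': 3}

{'items': [5, 44, 49], 'count': 3}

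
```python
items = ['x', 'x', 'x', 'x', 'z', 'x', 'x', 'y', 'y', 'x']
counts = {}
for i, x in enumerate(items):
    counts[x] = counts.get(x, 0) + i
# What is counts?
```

Initial: counts = {}, items = ['x', 'x', 'x', 'x', 'z', 'x', 'x', 'y', 'y', 'x']
i=0, x='x': counts = {'x': 0}
i=1, x='x': counts = {'x': 1}
i=2, x='x': counts = {'x': 3}
i=3, x='x': counts = {'x': 6}
i=4, x='z': counts = {'x': 6, 'z': 4}
i=5, x='x': counts = {'x': 11, 'z': 4}
i=6, x='x': counts = {'x': 17, 'z': 4}
i=7, x='y': counts = {'x': 17, 'z': 4, 'y': 7}
i=8, x='y': counts = {'x': 17, 'z': 4, 'y': 15}
i=9, x='x': counts = {'x': 26, 'z': 4, 'y': 15}

{'x': 26, 'z': 4, 'y': 15}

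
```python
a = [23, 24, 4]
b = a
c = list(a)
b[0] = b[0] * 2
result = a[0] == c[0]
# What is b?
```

After line 1: a = [23, 24, 4]
After line 2 (b = a, alias): a = [23, 24, 4], b = [23, 24, 4]
After line 3 (c = list(a) is a copy, new object): c = [23, 24, 4]
After line 4 (b[0] = 23 * 2 = 46; mutates shared a/b): a = b = [46, 24, 4], c = [23, 24, 4]
After line 5 (a[0] = 46, c[0] = 23; result = False)

[46, 24, 4]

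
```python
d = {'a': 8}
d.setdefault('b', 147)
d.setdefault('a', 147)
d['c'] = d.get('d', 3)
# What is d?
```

After line 1: d = {'a': 8}
After line 2 (setdefault adds 'b'=147): d = {'a': 8, 'b': 147}
After line 3 (setdefault 'a' no-op, already exists): d = {'a': 8, 'b': 147}
After line 4 (get('d', 3) returns default since 'd' not in d): d = {'a': 8, 'b': 147, 'c': 3}

{'a': 8, 'b': 147, 'c': 3}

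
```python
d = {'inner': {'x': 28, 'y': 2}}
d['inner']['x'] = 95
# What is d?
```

After line 1: d = {'inner': {'x': 28, 'y': 2}}
After line 2 (inner x overwritten): d = {'inner': {'x': 95, 'y': 2}}

{'inner': {'x': 95, 'y': 2}}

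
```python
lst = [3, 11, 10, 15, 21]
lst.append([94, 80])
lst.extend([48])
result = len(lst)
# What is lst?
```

After line 1: lst = [3, 11, 10, 15, 21]
After line 2 (append adds [94, 80] as single element): lst = [3, 11, 10, 15, 21, [94, 80]]
After line 3 (extend unpacks [48], adds 48): lst = [3, 11, 10, 15, 21, [94, 80], 48]
After line 4: result = len(lst) = 7

[3, 11, 10, 15, 21, [94, 80], 48]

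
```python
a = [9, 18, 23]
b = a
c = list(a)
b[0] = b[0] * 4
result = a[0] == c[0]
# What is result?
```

After line 1: a = [9, 18, 23]
After line 2 (b = a, alias): a = [9, 18, 23], b = [9, 18, 23]
After line 3 (c = list(a) is a copy, new object): c = [9, 18, 23]
After line 4 (b[0] = 9 * 4 = 36; mutates shared a/b): a = b = [36, 18, 23], c = [9, 18, 23]
After line 5 (a[0] = 36, c[0] = 9; result = False)

False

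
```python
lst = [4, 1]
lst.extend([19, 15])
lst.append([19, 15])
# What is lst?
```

After line 1: lst = [4, 1]
After line 2 (extend unpacks [19, 15]): lst = [4, 1, 19, 15]
After line 3 (append adds [19, 15] as single element): lst = [4, 1, 19, 15, [19, 15]]

[4, 1, 19, 15, [19, 15]]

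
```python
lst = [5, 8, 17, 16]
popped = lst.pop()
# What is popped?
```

16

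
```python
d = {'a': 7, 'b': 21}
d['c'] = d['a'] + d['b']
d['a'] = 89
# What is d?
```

After line 1: d = {'a': 7, 'b': 21}
After line 2 (d['c'] = 7 + 21): d = {'a': 7, 'b': 21, 'c': 28}
After line 3: d = {'a': 89, 'b': 21, 'c': 28}

{'a': 89, 'b': 21, 'c': 28}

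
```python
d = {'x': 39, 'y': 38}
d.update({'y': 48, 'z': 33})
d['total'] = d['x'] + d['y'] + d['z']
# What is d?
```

After line 1: d = {'x': 39, 'y': 38}
After line 2 (y overwritten, z added): d = {'x': 39, 'y': 48, 'z': 33}
After line 3 (total = 39 + 48 + 33 = 120): d = {'x': 39, 'y': 48, 'z': 33, 'total': 120}

{'x': 39, 'y': 48, 'z': 33, 'total': 120}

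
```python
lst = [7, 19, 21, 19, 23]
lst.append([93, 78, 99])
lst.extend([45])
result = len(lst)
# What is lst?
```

After line 1: lst = [7, 19, 21, 19, 23]
After line 2 (append adds [93, 78, 99] as single element): lst = [7, 19, 21, 19, 23, [93, 78, 99]]
After line 3 (extend unpacks [45], adds 45): lst = [7, 19, 21, 19, 23, [93, 78, 99], 45]
After line 4: result = len(lst) = 7

[7, 19, 21, 19, 23, [93, 78, 99], 45]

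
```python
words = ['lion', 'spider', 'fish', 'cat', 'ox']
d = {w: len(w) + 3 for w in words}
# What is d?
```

{'lion': 7, 'spider': 9, 'fish': 7, 'cat': 6, 'ox': 5}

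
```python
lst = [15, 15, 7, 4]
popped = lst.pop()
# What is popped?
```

4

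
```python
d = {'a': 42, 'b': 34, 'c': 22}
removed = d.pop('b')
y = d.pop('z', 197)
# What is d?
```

After line 1: d = {'a': 42, 'b': 34, 'c': 22}
After line 2 (pop 'b' returns 34): d = {'a': 42, 'c': 22}, removed = 34
After line 3 (pop 'z' missing, returns default 197): d = {'a': 42, 'c': 22}, y = 197

{'a': 42, 'c': 22}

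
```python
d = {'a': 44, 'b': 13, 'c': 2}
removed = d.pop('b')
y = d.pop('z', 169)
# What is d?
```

After line 1: d = {'a': 44, 'b': 13, 'c': 2}
After line 2 (pop 'b' returns 13): d = {'a': 44, 'c': 2}, removed = 13
After line 3 (pop 'z' missing, returns default 169): d = {'a': 44, 'c': 2}, y = 169

{'a': 44, 'c': 2}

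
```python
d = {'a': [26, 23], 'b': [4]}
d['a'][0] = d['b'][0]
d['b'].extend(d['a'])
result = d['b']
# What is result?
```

After line 1: d = {'a': [26, 23], 'b': [4]}
After line 2 (a[0] = b[0] = 4): d = {'a': [4, 23], 'b': [4]}
After line 3 (b.extend(a) appends [4, 23]): d = {'a': [4, 23], 'b': [4, 4, 23]}
After line 4: result = d['b'] = [4, 4, 23]

[4, 4, 23]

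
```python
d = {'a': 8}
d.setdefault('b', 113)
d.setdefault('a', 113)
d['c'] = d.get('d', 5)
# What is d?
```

After line 1: d = {'a': 8}
After line 2 (setdefault adds 'b'=113): d = {'a': 8, 'b': 113}
After line 3 (setdefault 'a' no-op, already exists): d = {'a': 8, 'b': 113}
After line 4 (get('d', 5) returns default since 'd' not in d): d = {'a': 8, 'b': 113, 'c': 5}

{'a': 8, 'b': 113, 'c': 5}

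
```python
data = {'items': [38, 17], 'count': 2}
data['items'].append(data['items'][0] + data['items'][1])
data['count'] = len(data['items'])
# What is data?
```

After line 1: data = {'items': [38, 17], 'count': 2}
After line 2 (append 38 + 17 = 55): data = {'items': [38, 17, 55], 'count': 2}
After line 3 (count = len(items) = 3): data = {'items': [38, 17, 55], 'count': 3}

{'items': [38, 17, 55], 'count': 3}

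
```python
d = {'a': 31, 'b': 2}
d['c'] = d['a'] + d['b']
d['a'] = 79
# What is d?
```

After line 1: d = {'a': 31, 'b': 2}
After line 2 (d['c'] = 31 + 2): d = {'a': 31, 'b': 2, 'c': 33}
After line 3: d = {'a': 79, 'b': 2, 'c': 33}

{'a': 79, 'b': 2, 'c': 33}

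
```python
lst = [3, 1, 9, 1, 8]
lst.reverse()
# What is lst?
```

[8, 1, 9, 1, 3]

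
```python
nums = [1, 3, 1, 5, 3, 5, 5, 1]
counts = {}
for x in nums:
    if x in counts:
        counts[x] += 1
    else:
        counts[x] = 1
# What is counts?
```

Initial: counts = {}, nums = [1, 3, 1, 5, 3, 5, 5, 1]
See 1: counts = {1: 1}
See 3: counts = {1: 1, 3: 1}
See 1: counts = {1: 2, 3: 1}
See 5: counts = {1: 2, 3: 1, 5: 1}
See 3: counts = {1: 2, 3: 2, 5: 1}
See 5: counts = {1: 2, 3: 2, 5: 2}
See 5: counts = {1: 2, 3: 2, 5: 3}
See 1: counts = {1: 3, 3: 2, 5: 3}

{1: 3, 3: 2, 5: 3}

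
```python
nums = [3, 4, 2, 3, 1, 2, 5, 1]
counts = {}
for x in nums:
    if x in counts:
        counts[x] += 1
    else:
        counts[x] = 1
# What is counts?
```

Initial: counts = {}, nums = [3, 4, 2, 3, 1, 2, 5, 1]
See 3: counts = {3: 1}
See 4: counts = {3: 1, 4: 1}
See 2: counts = {3: 1, 4: 1, 2: 1}
See 3: counts = {3: 2, 4: 1, 2: 1}
See 1: counts = {3: 2, 4: 1, 2: 1, 1: 1}
See 2: counts = {3: 2, 4: 1, 2: 2, 1: 1}
See 5: counts = {3: 2, 4: 1, 2: 2, 1: 1, 5: 1}
See 1: counts = {3: 2, 4: 1, 2: 2, 1: 2, 5: 1}

{3: 2, 4: 1, 2: 2, 1: 2, 5: 1}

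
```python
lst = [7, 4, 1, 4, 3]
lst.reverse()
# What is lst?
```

[3, 4, 1, 4, 7]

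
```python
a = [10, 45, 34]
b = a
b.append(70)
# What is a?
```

After line 1: a = [10, 45, 34]
After line 2 (b = a is an alias, same object): a = [10, 45, 34], b = [10, 45, 34]
After line 3 (b.append mutates the shared list): a = [10, 45, 34, 70], b = [10, 45, 34, 70]

[10, 45, 34, 70]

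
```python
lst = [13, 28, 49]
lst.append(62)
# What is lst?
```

[13, 28, 49, 62]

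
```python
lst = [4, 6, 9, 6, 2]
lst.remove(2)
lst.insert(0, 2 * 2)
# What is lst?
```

After line 1: lst = [4, 6, 9, 6, 2]
After line 2 (remove first 2): lst = [4, 6, 9, 6]
After line 3 (insert 4 at index 0): lst = [4, 4, 6, 9, 6]

[4, 4, 6, 9, 6]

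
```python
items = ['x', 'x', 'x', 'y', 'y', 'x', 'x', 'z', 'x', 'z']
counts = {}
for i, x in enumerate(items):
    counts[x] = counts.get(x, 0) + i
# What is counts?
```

Initial: counts = {}, items = ['x', 'x', 'x', 'y', 'y', 'x', 'x', 'z', 'x', 'z']
i=0, x='x': counts = {'x': 0}
i=1, x='x': counts = {'x': 1}
i=2, x='x': counts = {'x': 3}
i=3, x='y': counts = {'x': 3, 'y': 3}
i=4, x='y': counts = {'x': 3, 'y': 7}
i=5, x='x': counts = {'x': 8, 'y': 7}
i=6, x='x': counts = {'x': 14, 'y': 7}
i=7, x='z': counts = {'x': 14, 'y': 7, 'z': 7}
i=8, x='x': counts = {'x': 22, 'y': 7, 'z': 7}
i=9, x='z': counts = {'x': 22, 'y': 7, 'z': 16}

{'x': 22, 'y': 7, 'z': 16}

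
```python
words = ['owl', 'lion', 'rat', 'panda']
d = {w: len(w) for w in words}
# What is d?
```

{'owl': 3, 'lion': 4, 'rat': 3, 'panda': 5}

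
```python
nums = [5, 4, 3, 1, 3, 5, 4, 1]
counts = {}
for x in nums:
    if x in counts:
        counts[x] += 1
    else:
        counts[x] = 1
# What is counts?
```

Initial: counts = {}, nums = [5, 4, 3, 1, 3, 5, 4, 1]
See 5: counts = {5: 1}
See 4: counts = {5: 1, 4: 1}
See 3: counts = {5: 1, 4: 1, 3: 1}
See 1: counts = {5: 1, 4: 1, 3: 1, 1: 1}
See 3: counts = {5: 1, 4: 1, 3: 2, 1: 1}
See 5: counts = {5: 2, 4: 1, 3: 2, 1: 1}
See 4: counts = {5: 2, 4: 2, 3: 2, 1: 1}
See 1: counts = {5: 2, 4: 2, 3: 2, 1: 2}

{5: 2, 4: 2, 3: 2, 1: 2}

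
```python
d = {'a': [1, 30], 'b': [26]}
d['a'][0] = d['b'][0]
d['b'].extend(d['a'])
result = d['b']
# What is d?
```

After line 1: d = {'a': [1, 30], 'b': [26]}
After line 2 (a[0] = b[0] = 26): d = {'a': [26, 30], 'b': [26]}
After line 3 (b.extend(a) appends [26, 30]): d = {'a': [26, 30], 'b': [26, 26, 30]}
After line 4: result = d['b'] = [26, 26, 30]

{'a': [26, 30], 'b': [26, 26, 30]}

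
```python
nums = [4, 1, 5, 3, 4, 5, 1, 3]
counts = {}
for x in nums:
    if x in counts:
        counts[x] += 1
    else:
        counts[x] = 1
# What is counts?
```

Initial: counts = {}, nums = [4, 1, 5, 3, 4, 5, 1, 3]
See 4: counts = {4: 1}
See 1: counts = {4: 1, 1: 1}
See 5: counts = {4: 1, 1: 1, 5: 1}
See 3: counts = {4: 1, 1: 1, 5: 1, 3: 1}
See 4: counts = {4: 2, 1: 1, 5: 1, 3: 1}
See 5: counts = {4: 2, 1: 1, 5: 2, 3: 1}
See 1: counts = {4: 2, 1: 2, 5: 2, 3: 1}
See 3: counts = {4: 2, 1: 2, 5: 2, 3: 2}

{4: 2, 1: 2, 5: 2, 3: 2}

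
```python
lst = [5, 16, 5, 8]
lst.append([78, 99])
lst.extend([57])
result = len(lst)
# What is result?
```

After line 1: lst = [5, 16, 5, 8]
After line 2 (append adds [78, 99] as single element): lst = [5, 16, 5, 8, [78, 99]]
After line 3 (extend unpacks [57], adds 57): lst = [5, 16, 5, 8, [78, 99], 57]
After line 4: result = len(lst) = 6

6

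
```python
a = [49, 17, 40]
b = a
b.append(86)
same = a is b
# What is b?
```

After line 1: a = [49, 17, 40]
After line 2 (b = a is an alias, same object): a = [49, 17, 40], b = [49, 17, 40]
After line 3 (b.append mutates the shared list): a = [49, 17, 40, 86], b = [49, 17, 40, 86]
After line 4 (same = a is b; same object -> True): same = True

[49, 17, 40, 86]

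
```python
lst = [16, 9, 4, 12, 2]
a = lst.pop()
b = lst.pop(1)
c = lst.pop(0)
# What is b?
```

After line 1: lst = [16, 9, 4, 12, 2]
After line 2 (pop() -> a = 2): lst = [16, 9, 4, 12]
After line 3 (pop(1) -> b = 9): lst = [16, 4, 12]
After line 4 (pop(0) -> c = 16): lst = [4, 12]

9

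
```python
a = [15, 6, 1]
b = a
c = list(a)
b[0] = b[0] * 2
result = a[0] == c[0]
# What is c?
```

After line 1: a = [15, 6, 1]
After line 2 (b = a, alias): a = [15, 6, 1], b = [15, 6, 1]
After line 3 (c = list(a) is a copy, new object): c = [15, 6, 1]
After line 4 (b[0] = 15 * 2 = 30; mutates shared a/b): a = b = [30, 6, 1], c = [15, 6, 1]
After line 5 (a[0] = 30, c[0] = 15; result = False)

[15, 6, 1]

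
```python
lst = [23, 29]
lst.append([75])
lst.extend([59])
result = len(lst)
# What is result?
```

After line 1: lst = [23, 29]
After line 2 (append adds [75] as single element): lst = [23, 29, [75]]
After line 3 (extend unpacks [59], adds 59): lst = [23, 29, [75], 59]
After line 4: result = len(lst) = 4

4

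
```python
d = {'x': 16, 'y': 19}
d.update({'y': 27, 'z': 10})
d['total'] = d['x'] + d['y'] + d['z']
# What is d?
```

After line 1: d = {'x': 16, 'y': 19}
After line 2 (y overwritten, z added): d = {'x': 16, 'y': 27, 'z': 10}
After line 3 (total = 16 + 27 + 10 = 53): d = {'x': 16, 'y': 27, 'z': 10, 'total': 53}

{'x': 16, 'y': 27, 'z': 10, 'total': 53}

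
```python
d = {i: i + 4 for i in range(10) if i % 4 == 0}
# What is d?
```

{0: 4, 4: 8, 8: 12}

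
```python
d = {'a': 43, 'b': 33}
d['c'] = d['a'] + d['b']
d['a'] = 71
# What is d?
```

After line 1: d = {'a': 43, 'b': 33}
After line 2 (d['c'] = 43 + 33): d = {'a': 43, 'b': 33, 'c': 76}
After line 3: d = {'a': 71, 'b': 33, 'c': 76}

{'a': 71, 'b': 33, 'c': 76}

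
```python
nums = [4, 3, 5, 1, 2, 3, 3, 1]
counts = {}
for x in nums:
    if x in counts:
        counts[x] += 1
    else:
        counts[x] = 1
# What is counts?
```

Initial: counts = {}, nums = [4, 3, 5, 1, 2, 3, 3, 1]
See 4: counts = {4: 1}
See 3: counts = {4: 1, 3: 1}
See 5: counts = {4: 1, 3: 1, 5: 1}
See 1: counts = {4: 1, 3: 1, 5: 1, 1: 1}
See 2: counts = {4: 1, 3: 1, 5: 1, 1: 1, 2: 1}
See 3: counts = {4: 1, 3: 2, 5: 1, 1: 1, 2: 1}
See 3: counts = {4: 1, 3: 3, 5: 1, 1: 1, 2: 1}
See 1: counts = {4: 1, 3: 3, 5: 1, 1: 2, 2: 1}

{4: 1, 3: 3, 5: 1, 1: 2, 2: 1}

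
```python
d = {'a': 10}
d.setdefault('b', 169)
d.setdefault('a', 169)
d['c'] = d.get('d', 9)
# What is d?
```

After line 1: d = {'a': 10}
After line 2 (setdefault adds 'b'=169): d = {'a': 10, 'b': 169}
After line 3 (setdefault 'a' no-op, already exists): d = {'a': 10, 'b': 169}
After line 4 (get('d', 9) returns default since 'd' not in d): d = {'a': 10, 'b': 169, 'c': 9}

{'a': 10, 'b': 169, 'c': 9}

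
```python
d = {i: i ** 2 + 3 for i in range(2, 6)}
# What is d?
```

{2: 7, 3: 12, 4: 19, 5: 28}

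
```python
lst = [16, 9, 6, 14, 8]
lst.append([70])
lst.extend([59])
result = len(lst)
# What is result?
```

After line 1: lst = [16, 9, 6, 14, 8]
After line 2 (append adds [70] as single element): lst = [16, 9, 6, 14, 8, [70]]
After line 3 (extend unpacks [59], adds 59): lst = [16, 9, 6, 14, 8, [70], 59]
After line 4: result = len(lst) = 7

7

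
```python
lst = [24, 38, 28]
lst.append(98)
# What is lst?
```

[24, 38, 28, 98]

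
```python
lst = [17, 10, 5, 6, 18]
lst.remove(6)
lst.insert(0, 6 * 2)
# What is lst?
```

After line 1: lst = [17, 10, 5, 6, 18]
After line 2 (remove first 6): lst = [17, 10, 5, 18]
After line 3 (insert 12 at index 0): lst = [12, 17, 10, 5, 18]

[12, 17, 10, 5, 18]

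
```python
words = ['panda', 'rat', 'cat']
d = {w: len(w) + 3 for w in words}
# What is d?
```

{'panda': 8, 'rat': 6, 'cat': 6}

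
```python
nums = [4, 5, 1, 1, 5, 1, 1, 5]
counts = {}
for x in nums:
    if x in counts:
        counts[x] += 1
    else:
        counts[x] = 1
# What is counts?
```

Initial: counts = {}, nums = [4, 5, 1, 1, 5, 1, 1, 5]
See 4: counts = {4: 1}
See 5: counts = {4: 1, 5: 1}
See 1: counts = {4: 1, 5: 1, 1: 1}
See 1: counts = {4: 1, 5: 1, 1: 2}
See 5: counts = {4: 1, 5: 2, 1: 2}
See 1: counts = {4: 1, 5: 2, 1: 3}
See 1: counts = {4: 1, 5: 2, 1: 4}
See 5: counts = {4: 1, 5: 3, 1: 4}

{4: 1, 5: 3, 1: 4}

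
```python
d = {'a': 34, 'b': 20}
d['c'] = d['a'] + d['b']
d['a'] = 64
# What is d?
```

After line 1: d = {'a': 34, 'b': 20}
After line 2 (d['c'] = 34 + 20): d = {'a': 34, 'b': 20, 'c': 54}
After line 3: d = {'a': 64, 'b': 20, 'c': 54}

{'a': 64, 'b': 20, 'c': 54}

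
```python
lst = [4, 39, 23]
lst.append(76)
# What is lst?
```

[4, 39, 23, 76]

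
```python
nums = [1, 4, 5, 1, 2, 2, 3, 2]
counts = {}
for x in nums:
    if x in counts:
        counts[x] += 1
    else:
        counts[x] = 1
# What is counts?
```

Initial: counts = {}, nums = [1, 4, 5, 1, 2, 2, 3, 2]
See 1: counts = {1: 1}
See 4: counts = {1: 1, 4: 1}
See 5: counts = {1: 1, 4: 1, 5: 1}
See 1: counts = {1: 2, 4: 1, 5: 1}
See 2: counts = {1: 2, 4: 1, 5: 1, 2: 1}
See 2: counts = {1: 2, 4: 1, 5: 1, 2: 2}
See 3: counts = {1: 2, 4: 1, 5: 1, 2: 2, 3: 1}
See 2: counts = {1: 2, 4: 1, 5: 1, 2: 3, 3: 1}

{1: 2, 4: 1, 5: 1, 2: 3, 3: 1}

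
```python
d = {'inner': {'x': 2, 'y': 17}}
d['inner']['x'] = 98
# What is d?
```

After line 1: d = {'inner': {'x': 2, 'y': 17}}
After line 2 (inner x overwritten): d = {'inner': {'x': 98, 'y': 17}}

{'inner': {'x': 98, 'y': 17}}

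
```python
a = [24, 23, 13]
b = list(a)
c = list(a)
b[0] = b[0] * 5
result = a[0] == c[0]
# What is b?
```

After line 1: a = [24, 23, 13]
After line 2 (b = list(a), copy): a = [24, 23, 13], b = [24, 23, 13]
After line 3 (c = list(a) is a copy, new object): c = [24, 23, 13]
After line 4 (b[0] = 24 * 5 = 120; only b mutates (copy)): a = [24, 23, 13], b = [120, 23, 13], c = [24, 23, 13]
After line 5 (a[0] = 24, c[0] = 24; result = True)

[120, 23, 13]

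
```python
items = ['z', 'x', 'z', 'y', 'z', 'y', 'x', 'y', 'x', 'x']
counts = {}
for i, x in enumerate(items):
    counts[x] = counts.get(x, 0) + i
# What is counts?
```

Initial: counts = {}, items = ['z', 'x', 'z', 'y', 'z', 'y', 'x', 'y', 'x', 'x']
i=0, x='z': counts = {'z': 0}
i=1, x='x': counts = {'z': 0, 'x': 1}
i=2, x='z': counts = {'z': 2, 'x': 1}
i=3, x='y': counts = {'z': 2, 'x': 1, 'y': 3}
i=4, x='z': counts = {'z': 6, 'x': 1, 'y': 3}
i=5, x='y': counts = {'z': 6, 'x': 1, 'y': 8}
i=6, x='x': counts = {'z': 6, 'x': 7, 'y': 8}
i=7, x='y': counts = {'z': 6, 'x': 7, 'y': 15}
i=8, x='x': counts = {'z': 6, 'x': 15, 'y': 15}
i=9, x='x': counts = {'z': 6, 'x': 24, 'y': 15}

{'z': 6, 'x': 24, 'y': 15}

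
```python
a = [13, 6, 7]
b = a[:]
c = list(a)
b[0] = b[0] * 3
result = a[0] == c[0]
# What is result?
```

After line 1: a = [13, 6, 7]
After line 2 (b = a[:], copy): a = [13, 6, 7], b = [13, 6, 7]
After line 3 (c = list(a) is a copy, new object): c = [13, 6, 7]
After line 4 (b[0] = 13 * 3 = 39; only b mutates (copy)): a = [13, 6, 7], b = [39, 6, 7], c = [13, 6, 7]
After line 5 (a[0] = 13, c[0] = 13; result = True)

True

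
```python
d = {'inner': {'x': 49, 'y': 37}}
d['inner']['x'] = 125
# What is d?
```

After line 1: d = {'inner': {'x': 49, 'y': 37}}
After line 2 (inner x overwritten): d = {'inner': {'x': 125, 'y': 37}}

{'inner': {'x': 125, 'y': 37}}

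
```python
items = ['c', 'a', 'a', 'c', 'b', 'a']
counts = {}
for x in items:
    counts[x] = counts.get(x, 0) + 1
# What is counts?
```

Initial: counts = {}, items = ['c', 'a', 'a', 'c', 'b', 'a']
See 'c': counts = {'c': 1}
See 'a': counts = {'c': 1, 'a': 1}
See 'a': counts = {'c': 1, 'a': 2}
See 'c': counts = {'c': 2, 'a': 2}
See 'b': counts = {'c': 2, 'a': 2, 'b': 1}
See 'a': counts = {'c': 2, 'a': 3, 'b': 1}

{'c': 2, 'a': 3, 'b': 1}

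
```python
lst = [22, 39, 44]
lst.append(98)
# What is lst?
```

[22, 39, 44, 98]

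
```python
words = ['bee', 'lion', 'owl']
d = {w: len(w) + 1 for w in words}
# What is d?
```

{'bee': 4, 'lion': 5, 'owl': 4}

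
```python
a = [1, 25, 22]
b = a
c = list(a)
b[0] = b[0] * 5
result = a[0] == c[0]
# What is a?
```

After line 1: a = [1, 25, 22]
After line 2 (b = a, alias): a = [1, 25, 22], b = [1, 25, 22]
After line 3 (c = list(a) is a copy, new object): c = [1, 25, 22]
After line 4 (b[0] = 1 * 5 = 5; mutates shared a/b): a = b = [5, 25, 22], c = [1, 25, 22]
After line 5 (a[0] = 5, c[0] = 1; result = False)

[5, 25, 22]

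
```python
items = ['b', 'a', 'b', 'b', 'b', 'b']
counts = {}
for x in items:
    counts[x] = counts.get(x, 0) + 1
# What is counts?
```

Initial: counts = {}, items = ['b', 'a', 'b', 'b', 'b', 'b']
See 'b': counts = {'b': 1}
See 'a': counts = {'b': 1, 'a': 1}
See 'b': counts = {'b': 2, 'a': 1}
See 'b': counts = {'b': 3, 'a': 1}
See 'b': counts = {'b': 4, 'a': 1}
See 'b': counts = {'b': 5, 'a': 1}

{'b': 5, 'a': 1}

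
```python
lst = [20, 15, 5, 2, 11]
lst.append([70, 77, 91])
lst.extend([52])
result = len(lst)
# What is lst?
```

After line 1: lst = [20, 15, 5, 2, 11]
After line 2 (append adds [70, 77, 91] as single element): lst = [20, 15, 5, 2, 11, [70, 77, 91]]
After line 3 (extend unpacks [52], adds 52): lst = [20, 15, 5, 2, 11, [70, 77, 91], 52]
After line 4: result = len(lst) = 7

[20, 15, 5, 2, 11, [70, 77, 91], 52]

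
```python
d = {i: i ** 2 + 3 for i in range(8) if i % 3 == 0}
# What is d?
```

{0: 3, 3: 12, 6: 39}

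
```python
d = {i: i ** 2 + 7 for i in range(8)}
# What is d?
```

{0: 7, 1: 8, 2: 11, 3: 16, 4: 23, 5: 32, 6: 43, 7: 56}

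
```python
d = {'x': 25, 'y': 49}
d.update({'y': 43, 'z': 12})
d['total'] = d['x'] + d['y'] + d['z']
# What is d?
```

After line 1: d = {'x': 25, 'y': 49}
After line 2 (y overwritten, z added): d = {'x': 25, 'y': 43, 'z': 12}
After line 3 (total = 25 + 43 + 12 = 80): d = {'x': 25, 'y': 43, 'z': 12, 'total': 80}

{'x': 25, 'y': 43, 'z': 12, 'total': 80}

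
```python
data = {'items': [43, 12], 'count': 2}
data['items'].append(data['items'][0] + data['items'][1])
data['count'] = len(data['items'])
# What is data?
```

After line 1: data = {'items': [43, 12], 'count': 2}
After line 2 (append 43 + 12 = 55): data = {'items': [43, 12, 55], 'count': 2}
After line 3 (count = len(items) = 3): data = {'items': [43, 12, 55], 'count': 3}

{'items': [43, 12, 55], 'count': 3}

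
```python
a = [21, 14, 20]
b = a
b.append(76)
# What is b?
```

After line 1: a = [21, 14, 20]
After line 2 (b = a is an alias, same object): a = [21, 14, 20], b = [21, 14, 20]
After line 3 (b.append mutates the shared list): a = [21, 14, 20, 76], b = [21, 14, 20, 76]

[21, 14, 20, 76]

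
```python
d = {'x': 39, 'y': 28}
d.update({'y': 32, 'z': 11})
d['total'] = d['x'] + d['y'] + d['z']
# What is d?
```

After line 1: d = {'x': 39, 'y': 28}
After line 2 (y overwritten, z added): d = {'x': 39, 'y': 32, 'z': 11}
After line 3 (total = 39 + 32 + 11 = 82): d = {'x': 39, 'y': 32, 'z': 11, 'total': 82}

{'x': 39, 'y': 32, 'z': 11, 'total': 82}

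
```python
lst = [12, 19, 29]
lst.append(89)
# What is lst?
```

[12, 19, 29, 89]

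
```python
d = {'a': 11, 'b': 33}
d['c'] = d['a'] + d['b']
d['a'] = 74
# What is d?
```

After line 1: d = {'a': 11, 'b': 33}
After line 2 (d['c'] = 11 + 33): d = {'a': 11, 'b': 33, 'c': 44}
After line 3: d = {'a': 74, 'b': 33, 'c': 44}

{'a': 74, 'b': 33, 'c': 44}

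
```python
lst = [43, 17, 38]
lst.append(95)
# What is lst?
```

[43, 17, 38, 95]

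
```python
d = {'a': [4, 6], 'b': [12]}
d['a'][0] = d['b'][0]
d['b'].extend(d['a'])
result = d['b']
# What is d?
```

After line 1: d = {'a': [4, 6], 'b': [12]}
After line 2 (a[0] = b[0] = 12): d = {'a': [12, 6], 'b': [12]}
After line 3 (b.extend(a) appends [12, 6]): d = {'a': [12, 6], 'b': [12, 12, 6]}
After line 4: result = d['b'] = [12, 12, 6]

{'a': [12, 6], 'b': [12, 12, 6]}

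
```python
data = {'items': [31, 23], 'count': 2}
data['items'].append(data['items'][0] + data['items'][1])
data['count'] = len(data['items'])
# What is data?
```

After line 1: data = {'items': [31, 23], 'count': 2}
After line 2 (append 31 + 23 = 54): data = {'items': [31, 23, 54], 'count': 2}
After line 3 (count = len(items) = 3): data = {'items': [31, 23, 54], 'count': 3}

{'items': [31, 23, 54], 'count': 3}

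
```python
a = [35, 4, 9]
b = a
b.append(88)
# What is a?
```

After line 1: a = [35, 4, 9]
After line 2 (b = a is an alias, same object): a = [35, 4, 9], b = [35, 4, 9]
After line 3 (b.append mutates the shared list): a = [35, 4, 9, 88], b = [35, 4, 9, 88]

[35, 4, 9, 88]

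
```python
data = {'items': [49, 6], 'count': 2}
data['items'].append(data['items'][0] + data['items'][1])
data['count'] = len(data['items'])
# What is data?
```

After line 1: data = {'items': [49, 6], 'count': 2}
After line 2 (append 49 + 6 = 55): data = {'items': [49, 6, 55], 'count': 2}
After line 3 (count = len(items) = 3): data = {'items': [49, 6, 55], 'count': 3}

{'items': [49, 6, 55], 'count': 3}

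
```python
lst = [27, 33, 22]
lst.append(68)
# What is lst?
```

[27, 33, 22, 68]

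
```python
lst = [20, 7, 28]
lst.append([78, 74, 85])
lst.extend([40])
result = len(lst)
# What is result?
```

After line 1: lst = [20, 7, 28]
After line 2 (append adds [78, 74, 85] as single element): lst = [20, 7, 28, [78, 74, 85]]
After line 3 (extend unpacks [40], adds 40): lst = [20, 7, 28, [78, 74, 85], 40]
After line 4: result = len(lst) = 5

5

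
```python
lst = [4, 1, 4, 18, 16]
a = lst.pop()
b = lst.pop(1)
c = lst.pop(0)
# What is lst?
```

After line 1: lst = [4, 1, 4, 18, 16]
After line 2 (pop() -> a = 16): lst = [4, 1, 4, 18]
After line 3 (pop(1) -> b = 1): lst = [4, 4, 18]
After line 4 (pop(0) -> c = 4): lst = [4, 18]

[4, 18]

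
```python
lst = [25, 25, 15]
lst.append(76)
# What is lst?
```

[25, 25, 15, 76]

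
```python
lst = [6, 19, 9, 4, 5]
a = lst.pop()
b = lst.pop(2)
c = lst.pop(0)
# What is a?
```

After line 1: lst = [6, 19, 9, 4, 5]
After line 2 (pop() -> a = 5): lst = [6, 19, 9, 4]
After line 3 (pop(2) -> b = 9): lst = [6, 19, 4]
After line 4 (pop(0) -> c = 6): lst = [19, 4]

5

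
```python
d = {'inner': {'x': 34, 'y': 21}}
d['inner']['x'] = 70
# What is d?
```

After line 1: d = {'inner': {'x': 34, 'y': 21}}
After line 2 (inner x overwritten): d = {'inner': {'x': 70, 'y': 21}}

{'inner': {'x': 70, 'y': 21}}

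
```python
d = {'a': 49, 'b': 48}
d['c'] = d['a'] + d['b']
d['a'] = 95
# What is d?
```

After line 1: d = {'a': 49, 'b': 48}
After line 2 (d['c'] = 49 + 48): d = {'a': 49, 'b': 48, 'c': 97}
After line 3: d = {'a': 95, 'b': 48, 'c': 97}

{'a': 95, 'b': 48, 'c': 97}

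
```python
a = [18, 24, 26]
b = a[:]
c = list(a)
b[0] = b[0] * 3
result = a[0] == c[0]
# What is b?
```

After line 1: a = [18, 24, 26]
After line 2 (b = a[:], copy): a = [18, 24, 26], b = [18, 24, 26]
After line 3 (c = list(a) is a copy, new object): c = [18, 24, 26]
After line 4 (b[0] = 18 * 3 = 54; only b mutates (copy)): a = [18, 24, 26], b = [54, 24, 26], c = [18, 24, 26]
After line 5 (a[0] = 18, c[0] = 18; result = True)

[54, 24, 26]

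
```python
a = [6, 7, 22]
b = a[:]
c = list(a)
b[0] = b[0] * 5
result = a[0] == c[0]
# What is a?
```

After line 1: a = [6, 7, 22]
After line 2 (b = a[:], copy): a = [6, 7, 22], b = [6, 7, 22]
After line 3 (c = list(a) is a copy, new object): c = [6, 7, 22]
After line 4 (b[0] = 6 * 5 = 30; only b mutates (copy)): a = [6, 7, 22], b = [30, 7, 22], c = [6, 7, 22]
After line 5 (a[0] = 6, c[0] = 6; result = True)

[6, 7, 22]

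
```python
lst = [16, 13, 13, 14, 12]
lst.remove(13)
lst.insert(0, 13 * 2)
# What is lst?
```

After line 1: lst = [16, 13, 13, 14, 12]
After line 2 (remove first 13): lst = [16, 13, 14, 12]
After line 3 (insert 26 at index 0): lst = [26, 16, 13, 14, 12]

[26, 16, 13, 14, 12]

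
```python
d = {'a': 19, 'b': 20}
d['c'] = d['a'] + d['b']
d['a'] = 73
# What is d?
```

After line 1: d = {'a': 19, 'b': 20}
After line 2 (d['c'] = 19 + 20): d = {'a': 19, 'b': 20, 'c': 39}
After line 3: d = {'a': 73, 'b': 20, 'c': 39}

{'a': 73, 'b': 20, 'c': 39}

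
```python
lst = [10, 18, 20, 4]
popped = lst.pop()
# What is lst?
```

[10, 18, 20]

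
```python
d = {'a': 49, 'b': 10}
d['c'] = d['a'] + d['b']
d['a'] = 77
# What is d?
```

After line 1: d = {'a': 49, 'b': 10}
After line 2 (d['c'] = 49 + 10): d = {'a': 49, 'b': 10, 'c': 59}
After line 3: d = {'a': 77, 'b': 10, 'c': 59}

{'a': 77, 'b': 10, 'c': 59}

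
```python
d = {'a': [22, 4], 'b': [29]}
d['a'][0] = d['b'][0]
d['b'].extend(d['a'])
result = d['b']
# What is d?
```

After line 1: d = {'a': [22, 4], 'b': [29]}
After line 2 (a[0] = b[0] = 29): d = {'a': [29, 4], 'b': [29]}
After line 3 (b.extend(a) appends [29, 4]): d = {'a': [29, 4], 'b': [29, 29, 4]}
After line 4: result = d['b'] = [29, 29, 4]

{'a': [29, 4], 'b': [29, 29, 4]}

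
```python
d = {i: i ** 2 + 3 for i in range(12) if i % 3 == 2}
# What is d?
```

{2: 7, 5: 28, 8: 67, 11: 124}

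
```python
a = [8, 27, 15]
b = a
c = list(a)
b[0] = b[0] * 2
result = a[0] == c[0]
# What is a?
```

After line 1: a = [8, 27, 15]
After line 2 (b = a, alias): a = [8, 27, 15], b = [8, 27, 15]
After line 3 (c = list(a) is a copy, new object): c = [8, 27, 15]
After line 4 (b[0] = 8 * 2 = 16; mutates shared a/b): a = b = [16, 27, 15], c = [8, 27, 15]
After line 5 (a[0] = 16, c[0] = 8; result = False)

[16, 27, 15]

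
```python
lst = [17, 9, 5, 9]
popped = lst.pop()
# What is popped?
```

9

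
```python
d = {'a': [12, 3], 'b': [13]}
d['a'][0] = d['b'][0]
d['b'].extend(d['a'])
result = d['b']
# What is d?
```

After line 1: d = {'a': [12, 3], 'b': [13]}
After line 2 (a[0] = b[0] = 13): d = {'a': [13, 3], 'b': [13]}
After line 3 (b.extend(a) appends [13, 3]): d = {'a': [13, 3], 'b': [13, 13, 3]}
After line 4: result = d['b'] = [13, 13, 3]

{'a': [13, 3], 'b': [13, 13, 3]}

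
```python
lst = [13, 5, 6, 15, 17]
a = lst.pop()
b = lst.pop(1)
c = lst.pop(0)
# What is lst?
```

After line 1: lst = [13, 5, 6, 15, 17]
After line 2 (pop() -> a = 17): lst = [13, 5, 6, 15]
After line 3 (pop(1) -> b = 5): lst = [13, 6, 15]
After line 4 (pop(0) -> c = 13): lst = [6, 15]

[6, 15]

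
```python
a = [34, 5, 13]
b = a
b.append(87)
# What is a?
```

After line 1: a = [34, 5, 13]
After line 2 (b = a is an alias, same object): a = [34, 5, 13], b = [34, 5, 13]
After line 3 (b.append mutates the shared list): a = [34, 5, 13, 87], b = [34, 5, 13, 87]

[34, 5, 13, 87]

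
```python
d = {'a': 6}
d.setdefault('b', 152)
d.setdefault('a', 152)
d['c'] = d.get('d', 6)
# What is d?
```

After line 1: d = {'a': 6}
After line 2 (setdefault adds 'b'=152): d = {'a': 6, 'b': 152}
After line 3 (setdefault 'a' no-op, already exists): d = {'a': 6, 'b': 152}
After line 4 (get('d', 6) returns default since 'd' not in d): d = {'a': 6, 'b': 152, 'c': 6}

{'a': 6, 'b': 152, 'c': 6}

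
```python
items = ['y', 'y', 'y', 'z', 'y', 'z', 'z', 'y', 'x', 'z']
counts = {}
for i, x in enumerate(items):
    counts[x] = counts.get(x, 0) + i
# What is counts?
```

Initial: counts = {}, items = ['y', 'y', 'y', 'z', 'y', 'z', 'z', 'y', 'x', 'z']
i=0, x='y': counts = {'y': 0}
i=1, x='y': counts = {'y': 1}
i=2, x='y': counts = {'y': 3}
i=3, x='z': counts = {'y': 3, 'z': 3}
i=4, x='y': counts = {'y': 7, 'z': 3}
i=5, x='z': counts = {'y': 7, 'z': 8}
i=6, x='z': counts = {'y': 7, 'z': 14}
i=7, x='y': counts = {'y': 14, 'z': 14}
i=8, x='x': counts = {'y': 14, 'z': 14, 'x': 8}
i=9, x='z': counts = {'y': 14, 'z': 23, 'x': 8}

{'y': 14, 'z': 23, 'x': 8}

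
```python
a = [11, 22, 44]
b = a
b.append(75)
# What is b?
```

After line 1: a = [11, 22, 44]
After line 2 (b = a is an alias, same object): a = [11, 22, 44], b = [11, 22, 44]
After line 3 (b.append mutates the shared list): a = [11, 22, 44, 75], b = [11, 22, 44, 75]

[11, 22, 44, 75]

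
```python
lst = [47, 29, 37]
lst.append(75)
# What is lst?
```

[47, 29, 37, 75]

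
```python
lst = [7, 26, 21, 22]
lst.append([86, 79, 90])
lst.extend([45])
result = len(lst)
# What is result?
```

After line 1: lst = [7, 26, 21, 22]
After line 2 (append adds [86, 79, 90] as single element): lst = [7, 26, 21, 22, [86, 79, 90]]
After line 3 (extend unpacks [45], adds 45): lst = [7, 26, 21, 22, [86, 79, 90], 45]
After line 4: result = len(lst) = 6

6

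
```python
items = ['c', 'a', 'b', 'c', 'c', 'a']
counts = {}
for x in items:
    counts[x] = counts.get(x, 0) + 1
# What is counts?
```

Initial: counts = {}, items = ['c', 'a', 'b', 'c', 'c', 'a']
See 'c': counts = {'c': 1}
See 'a': counts = {'c': 1, 'a': 1}
See 'b': counts = {'c': 1, 'a': 1, 'b': 1}
See 'c': counts = {'c': 2, 'a': 1, 'b': 1}
See 'c': counts = {'c': 3, 'a': 1, 'b': 1}
See 'a': counts = {'c': 3, 'a': 2, 'b': 1}

{'c': 3, 'a': 2, 'b': 1}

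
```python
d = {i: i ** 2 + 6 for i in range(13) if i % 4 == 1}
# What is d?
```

{1: 7, 5: 31, 9: 87}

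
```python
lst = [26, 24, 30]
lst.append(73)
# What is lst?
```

[26, 24, 30, 73]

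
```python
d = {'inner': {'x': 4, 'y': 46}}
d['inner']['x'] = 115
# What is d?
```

After line 1: d = {'inner': {'x': 4, 'y': 46}}
After line 2 (inner x overwritten): d = {'inner': {'x': 115, 'y': 46}}

{'inner': {'x': 115, 'y': 46}}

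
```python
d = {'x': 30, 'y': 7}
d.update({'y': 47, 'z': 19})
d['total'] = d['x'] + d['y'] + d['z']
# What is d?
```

After line 1: d = {'x': 30, 'y': 7}
After line 2 (y overwritten, z added): d = {'x': 30, 'y': 47, 'z': 19}
After line 3 (total = 30 + 47 + 19 = 96): d = {'x': 30, 'y': 47, 'z': 19, 'total': 96}

{'x': 30, 'y': 47, 'z': 19, 'total': 96}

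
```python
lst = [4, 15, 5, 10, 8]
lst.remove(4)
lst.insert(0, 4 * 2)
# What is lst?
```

After line 1: lst = [4, 15, 5, 10, 8]
After line 2 (remove first 4): lst = [15, 5, 10, 8]
After line 3 (insert 8 at index 0): lst = [8, 15, 5, 10, 8]

[8, 15, 5, 10, 8]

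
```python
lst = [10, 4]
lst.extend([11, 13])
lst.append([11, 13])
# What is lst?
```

After line 1: lst = [10, 4]
After line 2 (extend unpacks [11, 13]): lst = [10, 4, 11, 13]
After line 3 (append adds [11, 13] as single element): lst = [10, 4, 11, 13, [11, 13]]

[10, 4, 11, 13, [11, 13]]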